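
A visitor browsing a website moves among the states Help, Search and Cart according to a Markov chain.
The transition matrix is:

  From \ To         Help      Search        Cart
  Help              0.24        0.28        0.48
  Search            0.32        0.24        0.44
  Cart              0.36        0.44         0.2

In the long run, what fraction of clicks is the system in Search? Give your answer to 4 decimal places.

Let the stationary distribution be π with π = πP and π_1 + π_2 + π_3 = 1.
π_1 = 0.24·π_1 + 0.32·π_2 + 0.36·π_3
π_2 = 0.28·π_1 + 0.24·π_2 + 0.44·π_3
Solving with the normalization constraint gives π = (0.3098, 0.3254, 0.3648).
So the stationary probability of Search is 0.3254.

0.3254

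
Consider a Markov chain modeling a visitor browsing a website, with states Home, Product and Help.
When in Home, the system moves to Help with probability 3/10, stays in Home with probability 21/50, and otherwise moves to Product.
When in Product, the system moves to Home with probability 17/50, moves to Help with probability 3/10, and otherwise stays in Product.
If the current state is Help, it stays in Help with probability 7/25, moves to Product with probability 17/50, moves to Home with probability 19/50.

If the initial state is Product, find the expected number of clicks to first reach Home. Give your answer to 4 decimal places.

Let t(s) be the expected number of clicks to first reach Home from state s, with t(Home) = 0. Conditioning on the first click:
t(Product) = 1 + 0.36·t(Product) + 0.3·t(Help)
t(Help) = 1 + 0.34·t(Product) + 0.28·t(Help)
Solving: t(Product) = 2.8428, t(Help) = 2.7313.
Expected clicks from Product to Home: 2.8428.

2.8428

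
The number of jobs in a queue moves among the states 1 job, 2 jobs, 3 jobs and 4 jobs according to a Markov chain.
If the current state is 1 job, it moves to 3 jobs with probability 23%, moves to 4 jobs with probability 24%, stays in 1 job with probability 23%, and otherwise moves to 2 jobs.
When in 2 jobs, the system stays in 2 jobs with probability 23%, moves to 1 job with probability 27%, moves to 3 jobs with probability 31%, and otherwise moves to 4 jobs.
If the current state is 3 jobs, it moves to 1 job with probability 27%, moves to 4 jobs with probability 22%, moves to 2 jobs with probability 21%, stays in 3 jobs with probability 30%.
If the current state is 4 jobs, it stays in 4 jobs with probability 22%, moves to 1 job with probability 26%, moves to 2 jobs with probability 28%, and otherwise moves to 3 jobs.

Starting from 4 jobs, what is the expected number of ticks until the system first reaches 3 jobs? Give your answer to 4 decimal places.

3.8993

Let t(s) be the expected number of ticks to first reach 3 jobs from state s, with t(3 jobs) = 0. Conditioning on the first tick:
t(1 job) = 1 + 0.23·t(1 job) + 0.3·t(2 jobs) + 0.24·t(4 jobs)
t(2 jobs) = 1 + 0.27·t(1 job) + 0.23·t(2 jobs) + 0.19·t(4 jobs)
t(4 jobs) = 1 + 0.26·t(1 job) + 0.28·t(2 jobs) + 0.22·t(4 jobs)
Solving: t(1 job) = 3.9321, t(2 jobs) = 3.6397, t(4 jobs) = 3.8993.
Expected ticks from 4 jobs to 3 jobs: 3.8993.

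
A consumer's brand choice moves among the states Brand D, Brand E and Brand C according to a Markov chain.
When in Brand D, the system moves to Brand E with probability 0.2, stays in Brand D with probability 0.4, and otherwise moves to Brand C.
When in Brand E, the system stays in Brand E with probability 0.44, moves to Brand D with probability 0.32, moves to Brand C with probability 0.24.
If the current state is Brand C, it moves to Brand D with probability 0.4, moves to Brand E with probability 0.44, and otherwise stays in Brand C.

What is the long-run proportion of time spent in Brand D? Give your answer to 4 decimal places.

0.3719

Let the stationary distribution be π with π = πP and π_1 + π_2 + π_3 = 1.
π_1 = 0.4·π_1 + 0.32·π_2 + 0.4·π_3
π_2 = 0.2·π_1 + 0.44·π_2 + 0.44·π_3
Solving with the normalization constraint gives π = (0.3719, 0.3507, 0.2773).
So the stationary probability of Brand D is 0.3719.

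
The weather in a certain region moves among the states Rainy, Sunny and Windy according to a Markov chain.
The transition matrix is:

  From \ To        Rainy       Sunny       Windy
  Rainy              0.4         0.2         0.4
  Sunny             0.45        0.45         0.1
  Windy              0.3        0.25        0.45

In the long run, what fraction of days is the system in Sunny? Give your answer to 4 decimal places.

0.2887

Let the stationary distribution be π with π = πP and π_1 + π_2 + π_3 = 1.
π_1 = 0.4·π_1 + 0.45·π_2 + 0.3·π_3
π_2 = 0.2·π_1 + 0.45·π_2 + 0.25·π_3
Solving with the normalization constraint gives π = (0.3814, 0.2887, 0.3299).
So the stationary probability of Sunny is 0.2887.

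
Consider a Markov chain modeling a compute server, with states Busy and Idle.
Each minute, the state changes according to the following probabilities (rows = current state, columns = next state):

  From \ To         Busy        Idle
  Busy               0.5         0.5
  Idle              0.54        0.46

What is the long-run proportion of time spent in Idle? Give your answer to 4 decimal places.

0.4808

Let the stationary distribution be π with π = πP and π_1 + π_2 = 1.
π_1 = 0.5·π_1 + 0.54·π_2
Solving with the normalization constraint gives π = (0.5192, 0.4808).
So the stationary probability of Idle is 0.4808.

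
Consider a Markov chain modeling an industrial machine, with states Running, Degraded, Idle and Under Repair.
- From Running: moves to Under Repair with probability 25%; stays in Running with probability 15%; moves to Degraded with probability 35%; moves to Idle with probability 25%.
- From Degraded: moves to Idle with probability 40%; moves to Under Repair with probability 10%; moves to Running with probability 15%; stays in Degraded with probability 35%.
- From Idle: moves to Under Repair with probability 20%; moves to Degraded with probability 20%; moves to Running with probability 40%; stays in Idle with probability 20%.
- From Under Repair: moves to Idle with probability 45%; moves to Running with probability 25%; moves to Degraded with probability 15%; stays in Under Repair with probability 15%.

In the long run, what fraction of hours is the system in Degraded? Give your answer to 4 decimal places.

0.2682

Let the stationary distribution be π with π = πP and π_1 + π_2 + π_3 + π_4 = 1.
π_1 = 0.15·π_1 + 0.15·π_2 + 0.4·π_3 + 0.25·π_4
π_2 = 0.35·π_1 + 0.35·π_2 + 0.2·π_3 + 0.15·π_4
π_3 = 0.25·π_1 + 0.4·π_2 + 0.2·π_3 + 0.45·π_4
Solving with the normalization constraint gives π = (0.2452, 0.2682, 0.3100, 0.1766).
So the stationary probability of Degraded is 0.2682.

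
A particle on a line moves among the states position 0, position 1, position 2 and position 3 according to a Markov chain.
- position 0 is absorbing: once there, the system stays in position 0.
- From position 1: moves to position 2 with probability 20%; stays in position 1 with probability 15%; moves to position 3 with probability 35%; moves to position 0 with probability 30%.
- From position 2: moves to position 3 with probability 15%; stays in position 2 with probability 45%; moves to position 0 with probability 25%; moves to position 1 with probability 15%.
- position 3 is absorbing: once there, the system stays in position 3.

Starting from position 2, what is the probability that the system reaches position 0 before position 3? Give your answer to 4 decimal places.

Let h(s) be the probability of absorption at position 0 starting from transient state s. Then h(position 0) = 1 and h(position 3) = 0. By first-step analysis:
h(position 1) = 0.3·1 + 0.15·h(position 1) + 0.2·h(position 2) + 0.35·0
h(position 2) = 0.25·1 + 0.15·h(position 1) + 0.45·h(position 2) + 0.15·0
Solving: h(position 1) = 0.4914, h(position 2) = 0.5886.
Starting from position 2, the probability is 0.5886.

0.5886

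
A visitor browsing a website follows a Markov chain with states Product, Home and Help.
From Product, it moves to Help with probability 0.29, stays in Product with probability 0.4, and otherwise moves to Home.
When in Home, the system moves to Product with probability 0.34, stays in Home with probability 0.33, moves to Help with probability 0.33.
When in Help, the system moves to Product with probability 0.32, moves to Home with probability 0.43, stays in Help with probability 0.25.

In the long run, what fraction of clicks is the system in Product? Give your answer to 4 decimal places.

0.3555

Let the stationary distribution be π with π = πP and π_1 + π_2 + π_3 = 1.
π_1 = 0.4·π_1 + 0.34·π_2 + 0.32·π_3
π_2 = 0.31·π_1 + 0.33·π_2 + 0.43·π_3
Solving with the normalization constraint gives π = (0.3555, 0.3521, 0.2924).
So the stationary probability of Product is 0.3555.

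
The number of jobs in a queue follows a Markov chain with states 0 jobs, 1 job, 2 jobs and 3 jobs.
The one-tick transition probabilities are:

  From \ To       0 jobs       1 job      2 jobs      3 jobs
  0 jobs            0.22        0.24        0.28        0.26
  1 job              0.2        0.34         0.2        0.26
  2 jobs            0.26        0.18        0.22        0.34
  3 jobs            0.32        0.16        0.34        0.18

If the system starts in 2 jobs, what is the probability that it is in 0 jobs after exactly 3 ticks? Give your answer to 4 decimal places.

Propagate the distribution vector 3 ticks from 2 jobs.
After 0 ticks: (0.0000, 0.0000, 1.0000, 0.0000)
After 1 tick: (0.2600, 0.1800, 0.2200, 0.3400)
After 2 ticks: (0.2592, 0.2176, 0.2728, 0.2504)
After 3 ticks: (0.2516, 0.2254, 0.2612, 0.2618)
P(in 0 jobs after 3 ticks) = 0.2516

0.2516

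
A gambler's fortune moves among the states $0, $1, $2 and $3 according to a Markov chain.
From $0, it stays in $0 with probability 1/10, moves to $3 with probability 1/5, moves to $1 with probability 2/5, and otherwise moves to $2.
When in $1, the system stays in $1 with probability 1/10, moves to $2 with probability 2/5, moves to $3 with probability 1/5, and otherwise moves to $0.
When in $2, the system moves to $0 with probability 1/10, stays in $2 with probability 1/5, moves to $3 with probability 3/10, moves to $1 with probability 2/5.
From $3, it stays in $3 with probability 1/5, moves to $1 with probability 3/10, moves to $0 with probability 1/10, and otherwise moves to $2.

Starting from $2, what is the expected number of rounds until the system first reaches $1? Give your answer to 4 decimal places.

2.6764

Let t(s) be the expected number of rounds to first reach $1 from state s, with t($1) = 0. Conditioning on the first round:
t($0) = 1 + 0.1·t($0) + 0.3·t($2) + 0.2·t($3)
t($2) = 1 + 0.1·t($0) + 0.2·t($2) + 0.3·t($3)
t($3) = 1 + 0.1·t($0) + 0.4·t($2) + 0.2·t($3)
Solving: t($0) = 2.6521, t($2) = 2.6764, t($3) = 2.9197.
Expected rounds from $2 to $1: 2.6764.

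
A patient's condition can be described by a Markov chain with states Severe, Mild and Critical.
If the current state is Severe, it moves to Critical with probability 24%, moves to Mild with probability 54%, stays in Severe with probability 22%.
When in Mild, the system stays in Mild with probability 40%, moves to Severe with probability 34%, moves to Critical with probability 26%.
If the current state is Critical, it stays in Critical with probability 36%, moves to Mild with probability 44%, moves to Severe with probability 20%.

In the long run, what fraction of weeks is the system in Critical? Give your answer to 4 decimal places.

Let the stationary distribution be π with π = πP and π_1 + π_2 + π_3 = 1.
π_1 = 0.22·π_1 + 0.34·π_2 + 0.2·π_3
π_2 = 0.54·π_1 + 0.4·π_2 + 0.44·π_3
Solving with the normalization constraint gives π = (0.2682, 0.4489, 0.2829).
So the stationary probability of Critical is 0.2829.

0.2829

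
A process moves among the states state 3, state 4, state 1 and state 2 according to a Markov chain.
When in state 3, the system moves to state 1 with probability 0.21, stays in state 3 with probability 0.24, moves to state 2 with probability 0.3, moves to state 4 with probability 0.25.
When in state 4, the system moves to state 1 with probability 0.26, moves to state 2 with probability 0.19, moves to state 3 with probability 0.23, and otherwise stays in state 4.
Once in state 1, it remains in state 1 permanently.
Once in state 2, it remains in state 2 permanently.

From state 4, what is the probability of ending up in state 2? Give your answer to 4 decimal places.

Let h(s) be the probability of absorption at state 2 starting from transient state s. Then h(state 2) = 1 and h(state 1) = 0. By first-step analysis:
h(state 3) = 0.24·h(state 3) + 0.25·h(state 4) + 0.21·0 + 0.3·1
h(state 4) = 0.23·h(state 3) + 0.32·h(state 4) + 0.26·0 + 0.19·1
Solving: h(state 3) = 0.5476, h(state 4) = 0.4646.
Starting from state 4, the probability is 0.4646.

0.4646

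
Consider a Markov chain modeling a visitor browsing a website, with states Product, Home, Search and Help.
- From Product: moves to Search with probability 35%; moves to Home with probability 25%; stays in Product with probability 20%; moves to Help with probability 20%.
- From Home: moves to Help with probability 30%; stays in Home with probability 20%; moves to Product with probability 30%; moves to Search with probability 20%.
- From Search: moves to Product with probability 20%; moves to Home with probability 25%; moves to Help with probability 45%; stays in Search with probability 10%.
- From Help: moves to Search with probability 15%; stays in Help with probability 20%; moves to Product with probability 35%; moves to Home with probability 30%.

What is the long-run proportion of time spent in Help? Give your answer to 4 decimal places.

Let the stationary distribution be π with π = πP and π_1 + π_2 + π_3 + π_4 = 1.
π_1 = 0.2·π_1 + 0.3·π_2 + 0.2·π_3 + 0.35·π_4
π_2 = 0.25·π_1 + 0.2·π_2 + 0.25·π_3 + 0.3·π_4
π_3 = 0.35·π_1 + 0.2·π_2 + 0.1·π_3 + 0.15·π_4
Solving with the normalization constraint gives π = (0.2666, 0.2513, 0.2056, 0.2765).
So the stationary probability of Help is 0.2765.

0.2765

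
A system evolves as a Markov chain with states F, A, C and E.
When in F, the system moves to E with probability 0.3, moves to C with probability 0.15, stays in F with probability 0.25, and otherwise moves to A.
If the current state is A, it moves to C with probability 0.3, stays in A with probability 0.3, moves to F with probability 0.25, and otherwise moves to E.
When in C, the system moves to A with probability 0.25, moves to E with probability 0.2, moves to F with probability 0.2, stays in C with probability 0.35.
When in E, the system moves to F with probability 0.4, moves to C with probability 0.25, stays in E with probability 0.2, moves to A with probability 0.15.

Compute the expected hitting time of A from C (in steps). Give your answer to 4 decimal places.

4.1611

Let t(s) be the expected number of steps to first reach A from state s, with t(A) = 0. Conditioning on the first step:
t(F) = 1 + 0.25·t(F) + 0.15·t(C) + 0.3·t(E)
t(C) = 1 + 0.2·t(F) + 0.35·t(C) + 0.2·t(E)
t(E) = 1 + 0.4·t(F) + 0.25·t(C) + 0.2·t(E)
Solving: t(F) = 3.9821, t(C) = 4.1611, t(E) = 4.5414.
Expected steps from C to A: 4.1611.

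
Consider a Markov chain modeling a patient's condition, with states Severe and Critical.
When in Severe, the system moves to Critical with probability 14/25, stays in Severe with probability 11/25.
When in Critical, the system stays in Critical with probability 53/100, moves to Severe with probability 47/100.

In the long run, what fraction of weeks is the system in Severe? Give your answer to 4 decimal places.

0.4563

Let the stationary distribution be π with π = πP and π_1 + π_2 = 1.
π_1 = 0.44·π_1 + 0.47·π_2
Solving with the normalization constraint gives π = (0.4563, 0.5437).
So the stationary probability of Severe is 0.4563.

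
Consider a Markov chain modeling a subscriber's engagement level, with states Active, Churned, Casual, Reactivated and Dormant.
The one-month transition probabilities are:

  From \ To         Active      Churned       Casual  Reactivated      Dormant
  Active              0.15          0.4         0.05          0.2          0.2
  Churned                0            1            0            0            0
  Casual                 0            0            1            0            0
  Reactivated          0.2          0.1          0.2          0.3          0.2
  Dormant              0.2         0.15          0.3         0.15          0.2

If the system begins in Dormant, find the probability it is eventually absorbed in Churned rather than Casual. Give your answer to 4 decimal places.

Let h(s) be the probability of absorption at Churned starting from transient state s. Then h(Churned) = 1 and h(Casual) = 0. By first-step analysis:
h(Active) = 0.15·h(Active) + 0.4·1 + 0.05·0 + 0.2·h(Reactivated) + 0.2·h(Dormant)
h(Reactivated) = 0.2·h(Active) + 0.1·1 + 0.2·0 + 0.3·h(Reactivated) + 0.2·h(Dormant)
h(Dormant) = 0.2·h(Active) + 0.15·1 + 0.3·0 + 0.15·h(Reactivated) + 0.2·h(Dormant)
Solving: h(Active) = 0.6853, h(Reactivated) = 0.4661, h(Dormant) = 0.4462.
Starting from Dormant, the probability is 0.4462.

0.4462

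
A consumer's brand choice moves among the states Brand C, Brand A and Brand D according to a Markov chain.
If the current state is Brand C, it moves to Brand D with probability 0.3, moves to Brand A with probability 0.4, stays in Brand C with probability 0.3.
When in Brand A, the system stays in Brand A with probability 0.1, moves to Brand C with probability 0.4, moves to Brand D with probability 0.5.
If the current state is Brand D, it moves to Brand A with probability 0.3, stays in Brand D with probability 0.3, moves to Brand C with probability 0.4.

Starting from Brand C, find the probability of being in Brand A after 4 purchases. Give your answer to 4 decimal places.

0.2789

Propagate the distribution vector 4 purchases from Brand C.
After 0 purchases: (1.0000, 0.0000, 0.0000)
After 1 purchase: (0.3000, 0.4000, 0.3000)
After 2 purchases: (0.3700, 0.2500, 0.3800)
After 3 purchases: (0.3630, 0.2870, 0.3500)
After 4 purchases: (0.3637, 0.2789, 0.3574)
P(in Brand A after 4 purchases) = 0.2789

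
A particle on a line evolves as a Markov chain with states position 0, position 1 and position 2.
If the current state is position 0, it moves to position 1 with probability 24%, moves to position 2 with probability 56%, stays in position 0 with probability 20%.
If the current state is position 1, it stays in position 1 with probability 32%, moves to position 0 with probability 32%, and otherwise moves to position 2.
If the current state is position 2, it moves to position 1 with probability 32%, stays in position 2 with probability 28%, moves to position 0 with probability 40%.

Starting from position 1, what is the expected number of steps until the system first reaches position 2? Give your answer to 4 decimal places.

2.3973

Let t(s) be the expected number of steps to first reach position 2 from state s, with t(position 2) = 0. Conditioning on the first step:
t(position 0) = 1 + 0.2·t(position 0) + 0.24·t(position 1)
t(position 1) = 1 + 0.32·t(position 0) + 0.32·t(position 1)
Solving: t(position 0) = 1.9692, t(position 1) = 2.3973.
Expected steps from position 1 to position 2: 2.3973.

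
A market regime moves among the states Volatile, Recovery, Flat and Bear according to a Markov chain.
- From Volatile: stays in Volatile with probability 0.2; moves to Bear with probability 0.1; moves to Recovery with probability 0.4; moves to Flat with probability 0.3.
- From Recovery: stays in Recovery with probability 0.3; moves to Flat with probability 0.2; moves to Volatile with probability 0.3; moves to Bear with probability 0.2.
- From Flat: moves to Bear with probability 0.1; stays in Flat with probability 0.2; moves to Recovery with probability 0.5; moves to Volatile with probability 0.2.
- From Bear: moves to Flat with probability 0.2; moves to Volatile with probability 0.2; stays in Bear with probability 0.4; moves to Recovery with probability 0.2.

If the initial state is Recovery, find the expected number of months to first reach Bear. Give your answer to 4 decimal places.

Let t(s) be the expected number of months to first reach Bear from state s, with t(Bear) = 0. Conditioning on the first month:
t(Volatile) = 1 + 0.2·t(Volatile) + 0.4·t(Recovery) + 0.3·t(Flat)
t(Recovery) = 1 + 0.3·t(Volatile) + 0.3·t(Recovery) + 0.2·t(Flat)
t(Flat) = 1 + 0.2·t(Volatile) + 0.5·t(Recovery) + 0.2·t(Flat)
Solving: t(Volatile) = 7.2189, t(Recovery) = 6.5680, t(Flat) = 7.1598.
Expected months from Recovery to Bear: 6.5680.

6.5680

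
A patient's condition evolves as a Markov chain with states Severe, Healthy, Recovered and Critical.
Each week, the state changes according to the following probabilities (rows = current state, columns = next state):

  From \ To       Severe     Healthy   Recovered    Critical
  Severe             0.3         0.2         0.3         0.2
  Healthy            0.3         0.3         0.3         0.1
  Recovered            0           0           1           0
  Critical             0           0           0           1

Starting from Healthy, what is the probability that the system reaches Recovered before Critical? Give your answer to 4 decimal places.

Let h(s) be the probability of absorption at Recovered starting from transient state s. Then h(Recovered) = 1 and h(Critical) = 0. By first-step analysis:
h(Severe) = 0.3·h(Severe) + 0.2·h(Healthy) + 0.3·1 + 0.2·0
h(Healthy) = 0.3·h(Severe) + 0.3·h(Healthy) + 0.3·1 + 0.1·0
Solving: h(Severe) = 0.6279, h(Healthy) = 0.6977.
Starting from Healthy, the probability is 0.6977.

0.6977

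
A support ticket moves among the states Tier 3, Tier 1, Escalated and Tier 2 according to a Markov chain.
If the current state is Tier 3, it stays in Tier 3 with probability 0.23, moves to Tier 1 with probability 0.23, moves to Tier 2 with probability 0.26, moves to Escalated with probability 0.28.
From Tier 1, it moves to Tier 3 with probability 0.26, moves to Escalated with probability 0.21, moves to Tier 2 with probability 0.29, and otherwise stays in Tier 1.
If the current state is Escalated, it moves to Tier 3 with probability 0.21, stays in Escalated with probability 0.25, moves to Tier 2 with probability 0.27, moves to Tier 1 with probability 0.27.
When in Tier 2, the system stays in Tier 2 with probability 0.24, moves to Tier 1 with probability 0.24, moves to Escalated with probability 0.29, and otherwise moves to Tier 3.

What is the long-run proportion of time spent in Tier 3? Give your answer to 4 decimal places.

Let the stationary distribution be π with π = πP and π_1 + π_2 + π_3 + π_4 = 1.
π_1 = 0.23·π_1 + 0.26·π_2 + 0.21·π_3 + 0.23·π_4
π_2 = 0.23·π_1 + 0.24·π_2 + 0.27·π_3 + 0.24·π_4
π_3 = 0.28·π_1 + 0.21·π_2 + 0.25·π_3 + 0.29·π_4
Solving with the normalization constraint gives π = (0.2322, 0.2454, 0.2577, 0.2646).
So the stationary probability of Tier 3 is 0.2322.

0.2322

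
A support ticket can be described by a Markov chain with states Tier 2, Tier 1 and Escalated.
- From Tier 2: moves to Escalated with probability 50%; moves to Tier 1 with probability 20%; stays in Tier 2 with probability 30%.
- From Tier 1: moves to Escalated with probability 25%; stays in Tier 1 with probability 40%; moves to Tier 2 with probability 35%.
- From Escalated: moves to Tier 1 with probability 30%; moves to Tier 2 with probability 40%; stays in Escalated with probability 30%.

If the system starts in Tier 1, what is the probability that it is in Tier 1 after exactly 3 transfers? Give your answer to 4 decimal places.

0.2960

Propagate the distribution vector 3 transfers from Tier 1.
After 0 transfers: (0.0000, 1.0000, 0.0000)
After 1 transfer: (0.3500, 0.4000, 0.2500)
After 2 transfers: (0.3450, 0.3050, 0.3500)
After 3 transfers: (0.3503, 0.2960, 0.3538)
P(in Tier 1 after 3 transfers) = 0.2960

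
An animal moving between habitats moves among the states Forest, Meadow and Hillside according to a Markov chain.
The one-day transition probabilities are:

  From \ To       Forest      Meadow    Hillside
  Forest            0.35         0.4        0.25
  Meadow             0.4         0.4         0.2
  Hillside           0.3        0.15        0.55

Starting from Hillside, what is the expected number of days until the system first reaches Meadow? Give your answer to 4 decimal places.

4.3678

Let t(s) be the expected number of days to first reach Meadow from state s, with t(Meadow) = 0. Conditioning on the first day:
t(Forest) = 1 + 0.35·t(Forest) + 0.25·t(Hillside)
t(Hillside) = 1 + 0.3·t(Forest) + 0.55·t(Hillside)
Solving: t(Forest) = 3.2184, t(Hillside) = 4.3678.
Expected days from Hillside to Meadow: 4.3678.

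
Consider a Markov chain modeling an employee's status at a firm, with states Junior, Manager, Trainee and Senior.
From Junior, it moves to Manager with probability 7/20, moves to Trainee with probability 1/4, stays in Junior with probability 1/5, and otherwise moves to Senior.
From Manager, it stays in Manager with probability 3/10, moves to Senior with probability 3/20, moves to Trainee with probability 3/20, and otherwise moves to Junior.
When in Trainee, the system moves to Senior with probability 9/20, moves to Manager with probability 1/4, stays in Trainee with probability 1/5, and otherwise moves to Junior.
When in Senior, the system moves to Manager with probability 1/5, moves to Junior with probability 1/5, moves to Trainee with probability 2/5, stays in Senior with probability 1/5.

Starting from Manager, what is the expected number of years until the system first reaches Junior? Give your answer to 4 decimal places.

Let t(s) be the expected number of years to first reach Junior from state s, with t(Junior) = 0. Conditioning on the first year:
t(Manager) = 1 + 0.3·t(Manager) + 0.15·t(Trainee) + 0.15·t(Senior)
t(Trainee) = 1 + 0.25·t(Manager) + 0.2·t(Trainee) + 0.45·t(Senior)
t(Senior) = 1 + 0.2·t(Manager) + 0.4·t(Trainee) + 0.2·t(Senior)
Solving: t(Manager) = 3.4551, t(Trainee) = 4.8956, t(Senior) = 4.5616.
Expected years from Manager to Junior: 3.4551.

3.4551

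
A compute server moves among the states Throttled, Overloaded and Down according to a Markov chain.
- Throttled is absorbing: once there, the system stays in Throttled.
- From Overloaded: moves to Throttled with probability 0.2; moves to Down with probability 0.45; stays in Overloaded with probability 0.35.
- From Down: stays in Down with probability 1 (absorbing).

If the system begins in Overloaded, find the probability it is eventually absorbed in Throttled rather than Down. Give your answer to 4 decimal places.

Let h(s) be the probability of absorption at Throttled starting from transient state s. Then h(Throttled) = 1 and h(Down) = 0. By first-step analysis:
h(Overloaded) = 0.2·1 + 0.35·h(Overloaded) + 0.45·0
Solving: h(Overloaded) = 0.3077.
Starting from Overloaded, the probability is 0.3077.

0.3077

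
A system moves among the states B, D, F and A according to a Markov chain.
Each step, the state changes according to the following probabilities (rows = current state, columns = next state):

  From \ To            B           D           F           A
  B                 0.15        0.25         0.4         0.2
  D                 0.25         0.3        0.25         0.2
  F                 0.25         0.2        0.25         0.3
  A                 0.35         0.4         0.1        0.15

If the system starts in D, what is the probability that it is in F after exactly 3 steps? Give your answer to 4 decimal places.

Propagate the distribution vector 3 steps from D.
After 0 steps: (0.0000, 1.0000, 0.0000, 0.0000)
After 1 step: (0.2500, 0.3000, 0.2500, 0.2000)
After 2 steps: (0.2450, 0.2825, 0.2575, 0.2150)
After 3 steps: (0.2470, 0.2835, 0.2545, 0.2150)
P(in F after 3 steps) = 0.2545

0.2545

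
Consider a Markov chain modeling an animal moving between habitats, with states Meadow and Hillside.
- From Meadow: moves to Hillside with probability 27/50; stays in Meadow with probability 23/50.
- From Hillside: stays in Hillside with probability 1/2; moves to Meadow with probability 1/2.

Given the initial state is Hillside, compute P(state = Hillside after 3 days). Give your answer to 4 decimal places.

0.5192

Propagate the distribution vector 3 days from Hillside.
After 0 days: (0.0000, 1.0000)
After 1 day: (0.5000, 0.5000)
After 2 days: (0.4800, 0.5200)
After 3 days: (0.4808, 0.5192)
P(in Hillside after 3 days) = 0.5192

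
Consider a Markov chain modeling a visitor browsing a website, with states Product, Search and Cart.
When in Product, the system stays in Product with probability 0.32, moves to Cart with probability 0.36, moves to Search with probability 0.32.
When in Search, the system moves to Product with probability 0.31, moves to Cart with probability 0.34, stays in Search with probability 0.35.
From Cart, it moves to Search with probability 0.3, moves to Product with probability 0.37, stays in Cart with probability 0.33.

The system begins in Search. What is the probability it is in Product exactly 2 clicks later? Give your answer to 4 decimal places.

Sum over the intermediate state after 1 click:
P = P(Search→Product)·P(Product→Product) + P(Search→Search)·P(Search→Product) + P(Search→Cart)·P(Cart→Product)
  = 0.31×0.32 + 0.35×0.31 + 0.34×0.37
  = 0.0992 + 0.1085 + 0.1258 = 0.3335

0.3335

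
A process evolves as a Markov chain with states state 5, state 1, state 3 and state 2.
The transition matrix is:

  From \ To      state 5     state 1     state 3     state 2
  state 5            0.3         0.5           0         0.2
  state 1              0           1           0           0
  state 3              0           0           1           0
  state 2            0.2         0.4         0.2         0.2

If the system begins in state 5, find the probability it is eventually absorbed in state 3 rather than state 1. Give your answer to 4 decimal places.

Let h(s) be the probability of absorption at state 3 starting from transient state s. Then h(state 3) = 1 and h(state 1) = 0. By first-step analysis:
h(state 5) = 0.3·h(state 5) + 0.5·0 + 0.2·h(state 2)
h(state 2) = 0.2·h(state 5) + 0.4·0 + 0.2·1 + 0.2·h(state 2)
Solving: h(state 5) = 0.0769, h(state 2) = 0.2692.
Starting from state 5, the probability is 0.0769.

0.0769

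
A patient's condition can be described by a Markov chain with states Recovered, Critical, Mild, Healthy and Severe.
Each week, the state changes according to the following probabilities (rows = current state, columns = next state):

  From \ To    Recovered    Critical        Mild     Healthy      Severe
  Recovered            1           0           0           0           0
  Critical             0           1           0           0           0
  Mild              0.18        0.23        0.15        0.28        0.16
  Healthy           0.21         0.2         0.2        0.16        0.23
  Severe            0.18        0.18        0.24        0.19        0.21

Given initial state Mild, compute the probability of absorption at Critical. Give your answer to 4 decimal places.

Let h(s) be the probability of absorption at Critical starting from transient state s. Then h(Critical) = 1 and h(Recovered) = 0. By first-step analysis:
h(Mild) = 0.18·0 + 0.23·1 + 0.15·h(Mild) + 0.28·h(Healthy) + 0.16·h(Severe)
h(Healthy) = 0.21·0 + 0.2·1 + 0.2·h(Mild) + 0.16·h(Healthy) + 0.23·h(Severe)
h(Severe) = 0.18·0 + 0.18·1 + 0.24·h(Mild) + 0.19·h(Healthy) + 0.21·h(Severe)
Solving: h(Mild) = 0.5332, h(Healthy) = 0.5050, h(Severe) = 0.5113.
Starting from Mild, the probability is 0.5332.

0.5332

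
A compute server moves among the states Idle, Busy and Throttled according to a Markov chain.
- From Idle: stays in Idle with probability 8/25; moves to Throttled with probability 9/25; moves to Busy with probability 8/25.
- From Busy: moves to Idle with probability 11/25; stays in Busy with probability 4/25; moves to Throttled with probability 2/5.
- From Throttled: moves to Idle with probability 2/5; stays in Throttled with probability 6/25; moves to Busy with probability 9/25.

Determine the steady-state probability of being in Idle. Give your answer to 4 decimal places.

Let the stationary distribution be π with π = πP and π_1 + π_2 + π_3 = 1.
π_1 = 0.32·π_1 + 0.44·π_2 + 0.4·π_3
π_2 = 0.32·π_1 + 0.16·π_2 + 0.36·π_3
Solving with the normalization constraint gives π = (0.3810, 0.2873, 0.3317).
So the stationary probability of Idle is 0.3810.

0.3810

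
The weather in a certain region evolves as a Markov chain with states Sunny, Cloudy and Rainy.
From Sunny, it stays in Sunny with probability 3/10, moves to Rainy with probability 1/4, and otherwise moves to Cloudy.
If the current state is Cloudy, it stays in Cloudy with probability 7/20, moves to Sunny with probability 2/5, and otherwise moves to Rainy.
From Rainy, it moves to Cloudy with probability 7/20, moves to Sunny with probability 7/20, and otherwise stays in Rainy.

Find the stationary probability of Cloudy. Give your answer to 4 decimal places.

0.3852

Let the stationary distribution be π with π = πP and π_1 + π_2 + π_3 = 1.
π_1 = 0.3·π_1 + 0.4·π_2 + 0.35·π_3
π_2 = 0.45·π_1 + 0.35·π_2 + 0.35·π_3
Solving with the normalization constraint gives π = (0.3517, 0.3852, 0.2632).
So the stationary probability of Cloudy is 0.3852.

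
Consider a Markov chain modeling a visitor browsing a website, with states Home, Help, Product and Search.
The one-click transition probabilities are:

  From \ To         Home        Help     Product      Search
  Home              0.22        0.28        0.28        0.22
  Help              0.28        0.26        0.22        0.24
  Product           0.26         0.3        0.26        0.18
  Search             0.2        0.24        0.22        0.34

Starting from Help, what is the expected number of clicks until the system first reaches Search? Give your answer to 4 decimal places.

Let t(s) be the expected number of clicks to first reach Search from state s, with t(Search) = 0. Conditioning on the first click:
t(Home) = 1 + 0.22·t(Home) + 0.28·t(Help) + 0.28·t(Product)
t(Help) = 1 + 0.28·t(Home) + 0.26·t(Help) + 0.22·t(Product)
t(Product) = 1 + 0.26·t(Home) + 0.3·t(Help) + 0.26·t(Product)
Solving: t(Home) = 4.6454, t(Help) = 4.5437, t(Product) = 4.8255.
Expected clicks from Help to Search: 4.5437.

4.5437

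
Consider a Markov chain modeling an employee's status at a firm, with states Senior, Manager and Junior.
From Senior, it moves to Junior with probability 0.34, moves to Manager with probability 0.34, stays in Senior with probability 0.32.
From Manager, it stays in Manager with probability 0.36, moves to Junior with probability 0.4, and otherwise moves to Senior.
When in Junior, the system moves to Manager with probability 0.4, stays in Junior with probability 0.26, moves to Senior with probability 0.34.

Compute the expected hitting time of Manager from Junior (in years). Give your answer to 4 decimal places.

2.6316

Let t(s) be the expected number of years to first reach Manager from state s, with t(Manager) = 0. Conditioning on the first year:
t(Senior) = 1 + 0.32·t(Senior) + 0.34·t(Junior)
t(Junior) = 1 + 0.34·t(Senior) + 0.26·t(Junior)
Solving: t(Senior) = 2.7864, t(Junior) = 2.6316.
Expected years from Junior to Manager: 2.6316.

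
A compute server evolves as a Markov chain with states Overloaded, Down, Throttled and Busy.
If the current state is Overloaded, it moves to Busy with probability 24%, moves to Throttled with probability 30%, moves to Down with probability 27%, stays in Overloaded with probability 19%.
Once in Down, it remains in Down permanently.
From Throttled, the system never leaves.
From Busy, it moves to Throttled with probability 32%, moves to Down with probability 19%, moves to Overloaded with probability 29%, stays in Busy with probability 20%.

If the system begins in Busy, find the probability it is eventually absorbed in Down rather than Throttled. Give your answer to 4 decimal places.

0.4015

Let h(s) be the probability of absorption at Down starting from transient state s. Then h(Down) = 1 and h(Throttled) = 0. By first-step analysis:
h(Overloaded) = 0.19·h(Overloaded) + 0.27·1 + 0.3·0 + 0.24·h(Busy)
h(Busy) = 0.29·h(Overloaded) + 0.19·1 + 0.32·0 + 0.2·h(Busy)
Solving: h(Overloaded) = 0.4523, h(Busy) = 0.4015.
Starting from Busy, the probability is 0.4015.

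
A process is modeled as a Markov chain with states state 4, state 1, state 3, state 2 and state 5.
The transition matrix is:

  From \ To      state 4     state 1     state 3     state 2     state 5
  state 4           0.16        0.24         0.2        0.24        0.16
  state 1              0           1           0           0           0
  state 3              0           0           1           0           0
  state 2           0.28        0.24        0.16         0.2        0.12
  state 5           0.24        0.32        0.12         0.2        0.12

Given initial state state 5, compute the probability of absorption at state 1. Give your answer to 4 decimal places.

Let h(s) be the probability of absorption at state 1 starting from transient state s. Then h(state 1) = 1 and h(state 3) = 0. By first-step analysis:
h(state 4) = 0.16·h(state 4) + 0.24·1 + 0.2·0 + 0.24·h(state 2) + 0.16·h(state 5)
h(state 2) = 0.28·h(state 4) + 0.24·1 + 0.16·0 + 0.2·h(state 2) + 0.12·h(state 5)
h(state 5) = 0.24·h(state 4) + 0.32·1 + 0.12·0 + 0.2·h(state 2) + 0.12·h(state 5)
Solving: h(state 4) = 0.5838, h(state 2) = 0.6033, h(state 5) = 0.6600.
Starting from state 5, the probability is 0.6600.

0.6600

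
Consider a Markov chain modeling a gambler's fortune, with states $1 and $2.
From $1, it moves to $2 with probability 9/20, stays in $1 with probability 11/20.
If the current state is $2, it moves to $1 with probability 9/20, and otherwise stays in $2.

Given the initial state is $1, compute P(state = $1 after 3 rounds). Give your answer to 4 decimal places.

0.5005

Propagate the distribution vector 3 rounds from $1.
After 0 rounds: (1.0000, 0.0000)
After 1 round: (0.5500, 0.4500)
After 2 rounds: (0.5050, 0.4950)
After 3 rounds: (0.5005, 0.4995)
P(in $1 after 3 rounds) = 0.5005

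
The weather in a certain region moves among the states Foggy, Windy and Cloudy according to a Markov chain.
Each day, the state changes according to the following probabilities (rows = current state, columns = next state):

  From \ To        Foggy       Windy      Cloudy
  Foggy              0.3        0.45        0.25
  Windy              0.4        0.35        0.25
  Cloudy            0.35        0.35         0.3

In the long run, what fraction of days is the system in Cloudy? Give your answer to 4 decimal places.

Let the stationary distribution be π with π = πP and π_1 + π_2 + π_3 = 1.
π_1 = 0.3·π_1 + 0.4·π_2 + 0.35·π_3
π_2 = 0.45·π_1 + 0.35·π_2 + 0.35·π_3
Solving with the normalization constraint gives π = (0.3517, 0.3852, 0.2632).
So the stationary probability of Cloudy is 0.2632.

0.2632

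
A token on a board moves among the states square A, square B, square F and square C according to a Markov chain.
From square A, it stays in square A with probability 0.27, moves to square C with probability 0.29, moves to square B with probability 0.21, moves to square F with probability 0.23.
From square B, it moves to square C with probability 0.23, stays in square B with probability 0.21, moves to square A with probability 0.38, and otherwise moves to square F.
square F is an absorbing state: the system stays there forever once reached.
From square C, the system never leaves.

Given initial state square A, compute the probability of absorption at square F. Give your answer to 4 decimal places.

0.4417

Let h(s) be the probability of absorption at square F starting from transient state s. Then h(square F) = 1 and h(square C) = 0. By first-step analysis:
h(square A) = 0.27·h(square A) + 0.21·h(square B) + 0.23·1 + 0.29·0
h(square B) = 0.38·h(square A) + 0.21·h(square B) + 0.18·1 + 0.23·0
Solving: h(square A) = 0.4417, h(square B) = 0.4403.
Starting from square A, the probability is 0.4417.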